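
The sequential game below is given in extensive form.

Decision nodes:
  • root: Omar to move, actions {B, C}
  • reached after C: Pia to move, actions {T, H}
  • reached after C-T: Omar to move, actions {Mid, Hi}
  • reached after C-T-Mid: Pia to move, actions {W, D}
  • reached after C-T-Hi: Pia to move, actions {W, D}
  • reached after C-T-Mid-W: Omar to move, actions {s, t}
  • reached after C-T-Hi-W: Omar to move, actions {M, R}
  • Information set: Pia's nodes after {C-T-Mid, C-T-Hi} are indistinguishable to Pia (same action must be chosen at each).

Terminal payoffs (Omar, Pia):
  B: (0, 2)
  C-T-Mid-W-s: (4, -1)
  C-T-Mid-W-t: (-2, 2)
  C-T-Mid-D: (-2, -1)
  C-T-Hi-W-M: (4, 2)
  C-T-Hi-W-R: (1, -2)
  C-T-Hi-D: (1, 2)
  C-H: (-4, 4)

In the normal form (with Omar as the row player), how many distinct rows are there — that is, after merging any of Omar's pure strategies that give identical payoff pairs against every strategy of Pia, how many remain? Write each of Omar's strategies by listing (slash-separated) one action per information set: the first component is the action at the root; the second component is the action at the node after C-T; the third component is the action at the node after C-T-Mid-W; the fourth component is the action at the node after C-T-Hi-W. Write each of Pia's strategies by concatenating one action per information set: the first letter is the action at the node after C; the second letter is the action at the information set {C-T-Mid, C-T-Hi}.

Omar has 16 pure strategies: B/Mid/s/M, B/Mid/s/R, B/Mid/t/M, B/Mid/t/R, B/Hi/s/M, B/Hi/s/R, B/Hi/t/M, B/Hi/t/R, C/Mid/s/M, C/Mid/s/R, C/Mid/t/M, C/Mid/t/R, C/Hi/s/M, C/Hi/s/R, C/Hi/t/M, C/Hi/t/R. Columns: TW, TD, HW, HD.
{B/Mid/s/M, B/Mid/s/R, B/Mid/t/M, B/Mid/t/R, B/Hi/s/M, B/Hi/s/R, B/Hi/t/M, B/Hi/t/R} → row (0,2) (0,2) (0,2) (0,2)
{C/Mid/s/M, C/Mid/s/R} → row (4,-1) (-2,-1) (-4,4) (-4,4)
{C/Mid/t/M, C/Mid/t/R} → row (-2,2) (-2,-1) (-4,4) (-4,4)
{C/Hi/s/M, C/Hi/t/M} → row (4,2) (1,2) (-4,4) (-4,4)
{C/Hi/s/R, C/Hi/t/R} → row (1,-2) (1,2) (-4,4) (-4,4)
That's 5 distinct rows out of 16 strategies.

5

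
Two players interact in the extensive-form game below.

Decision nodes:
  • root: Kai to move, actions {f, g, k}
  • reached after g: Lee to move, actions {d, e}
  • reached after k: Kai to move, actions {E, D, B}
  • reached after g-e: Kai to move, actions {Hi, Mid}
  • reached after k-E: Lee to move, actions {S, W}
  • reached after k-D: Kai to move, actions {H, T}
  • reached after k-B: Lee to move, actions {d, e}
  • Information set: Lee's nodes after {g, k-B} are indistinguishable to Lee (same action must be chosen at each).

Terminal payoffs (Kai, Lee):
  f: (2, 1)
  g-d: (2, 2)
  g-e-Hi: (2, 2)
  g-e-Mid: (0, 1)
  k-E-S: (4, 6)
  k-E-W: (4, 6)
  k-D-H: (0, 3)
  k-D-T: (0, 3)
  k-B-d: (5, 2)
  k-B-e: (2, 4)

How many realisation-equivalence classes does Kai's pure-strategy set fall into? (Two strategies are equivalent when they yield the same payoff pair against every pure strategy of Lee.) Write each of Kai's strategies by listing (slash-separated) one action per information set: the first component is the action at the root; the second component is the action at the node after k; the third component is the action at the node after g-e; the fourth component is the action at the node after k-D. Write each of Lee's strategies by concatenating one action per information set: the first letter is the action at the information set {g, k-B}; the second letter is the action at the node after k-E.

Kai has 36 pure strategies: f/E/Hi/H, f/E/Hi/T, f/E/Mid/H, f/E/Mid/T, f/D/Hi/H, f/D/Hi/T, f/D/Mid/H, f/D/Mid/T, f/B/Hi/H, f/B/Hi/T, f/B/Mid/H, f/B/Mid/T, g/E/Hi/H, g/E/Hi/T, g/E/Mid/H, g/E/Mid/T, g/D/Hi/H, g/D/Hi/T, g/D/Mid/H, g/D/Mid/T, g/B/Hi/H, g/B/Hi/T, g/B/Mid/H, g/B/Mid/T, k/E/Hi/H, k/E/Hi/T, k/E/Mid/H, k/E/Mid/T, k/D/Hi/H, k/D/Hi/T, k/D/Mid/H, k/D/Mid/T, k/B/Hi/H, k/B/Hi/T, k/B/Mid/H, k/B/Mid/T. Columns: dS, dW, eS, eW.
{f/E/Hi/H, f/E/Hi/T, f/E/Mid/H, f/E/Mid/T, f/D/Hi/H, f/D/Hi/T, f/D/Mid/H, f/D/Mid/T, f/B/Hi/H, f/B/Hi/T, f/B/Mid/H, f/B/Mid/T} → row (2,1) (2,1) (2,1) (2,1)
{g/E/Hi/H, g/E/Hi/T, g/D/Hi/H, g/D/Hi/T, g/B/Hi/H, g/B/Hi/T} → row (2,2) (2,2) (2,2) (2,2)
{g/E/Mid/H, g/E/Mid/T, g/D/Mid/H, g/D/Mid/T, g/B/Mid/H, g/B/Mid/T} → row (2,2) (2,2) (0,1) (0,1)
{k/E/Hi/H, k/E/Hi/T, k/E/Mid/H, k/E/Mid/T} → row (4,6) (4,6) (4,6) (4,6)
{k/D/Hi/H, k/D/Hi/T, k/D/Mid/H, k/D/Mid/T} → row (0,3) (0,3) (0,3) (0,3)
{k/B/Hi/H, k/B/Hi/T, k/B/Mid/H, k/B/Mid/T} → row (5,2) (5,2) (2,4) (2,4)
That's 6 distinct rows out of 36 strategies.

6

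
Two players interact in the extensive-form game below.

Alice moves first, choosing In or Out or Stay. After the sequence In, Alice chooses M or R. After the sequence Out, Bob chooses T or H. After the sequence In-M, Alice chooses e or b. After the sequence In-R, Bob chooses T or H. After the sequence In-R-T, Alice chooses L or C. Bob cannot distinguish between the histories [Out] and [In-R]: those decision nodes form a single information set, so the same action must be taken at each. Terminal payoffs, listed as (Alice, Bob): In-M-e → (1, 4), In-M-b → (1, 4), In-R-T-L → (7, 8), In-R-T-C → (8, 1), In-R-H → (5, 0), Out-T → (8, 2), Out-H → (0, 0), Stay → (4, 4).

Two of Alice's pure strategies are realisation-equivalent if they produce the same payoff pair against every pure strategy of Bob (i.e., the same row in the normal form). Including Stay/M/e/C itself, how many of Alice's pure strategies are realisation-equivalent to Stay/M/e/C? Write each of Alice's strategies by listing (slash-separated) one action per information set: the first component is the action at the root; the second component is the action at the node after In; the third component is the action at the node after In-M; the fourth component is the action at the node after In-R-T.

8

Row for Stay/M/e/C (columns T, H): (4,4) (4,4).
Under Stay/M/e/C, Alice's choice at the node after In and at the node after In-M and at the node after In-R-T can never be reached regardless of what Bob does, so varying those choices leaves every outcome unchanged.
Holding the reachable choices fixed and varying the unreachable ones freely already gives 2 × 2 × 2 = 8 equivalent strategies.
No other strategy reproduces this row, so those 8 are the full class: Stay/M/e/L, Stay/M/e/C, Stay/M/b/L, Stay/M/b/C, Stay/R/e/L, Stay/R/e/C, Stay/R/b/L, Stay/R/b/C.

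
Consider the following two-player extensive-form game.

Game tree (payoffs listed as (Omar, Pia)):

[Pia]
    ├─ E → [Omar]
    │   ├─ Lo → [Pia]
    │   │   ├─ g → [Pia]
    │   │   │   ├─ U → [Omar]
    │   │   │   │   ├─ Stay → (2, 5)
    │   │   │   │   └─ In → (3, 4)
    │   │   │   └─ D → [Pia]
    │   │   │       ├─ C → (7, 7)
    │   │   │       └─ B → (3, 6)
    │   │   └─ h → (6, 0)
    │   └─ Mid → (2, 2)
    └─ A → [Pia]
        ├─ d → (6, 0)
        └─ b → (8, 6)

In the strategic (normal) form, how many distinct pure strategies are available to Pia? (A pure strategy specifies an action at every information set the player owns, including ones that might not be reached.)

32

Pia owns the root with actions {E, A} — two choices.
Pia owns the node after A with actions {d, b} — two choices.
Pia owns the node after E-Lo with actions {g, h} — two choices.
Pia owns the node after E-Lo-g with actions {U, D} — two choices.
Pia owns the node after E-Lo-g-D with actions {C, B} — two choices.
A pure strategy fixes one action at each information set independently, so the count is the product 2 × 2 × 2 × 2 × 2 = 32.
(For reference, Omar has 4 pure strategies, giving a 32×4 normal-form matrix.)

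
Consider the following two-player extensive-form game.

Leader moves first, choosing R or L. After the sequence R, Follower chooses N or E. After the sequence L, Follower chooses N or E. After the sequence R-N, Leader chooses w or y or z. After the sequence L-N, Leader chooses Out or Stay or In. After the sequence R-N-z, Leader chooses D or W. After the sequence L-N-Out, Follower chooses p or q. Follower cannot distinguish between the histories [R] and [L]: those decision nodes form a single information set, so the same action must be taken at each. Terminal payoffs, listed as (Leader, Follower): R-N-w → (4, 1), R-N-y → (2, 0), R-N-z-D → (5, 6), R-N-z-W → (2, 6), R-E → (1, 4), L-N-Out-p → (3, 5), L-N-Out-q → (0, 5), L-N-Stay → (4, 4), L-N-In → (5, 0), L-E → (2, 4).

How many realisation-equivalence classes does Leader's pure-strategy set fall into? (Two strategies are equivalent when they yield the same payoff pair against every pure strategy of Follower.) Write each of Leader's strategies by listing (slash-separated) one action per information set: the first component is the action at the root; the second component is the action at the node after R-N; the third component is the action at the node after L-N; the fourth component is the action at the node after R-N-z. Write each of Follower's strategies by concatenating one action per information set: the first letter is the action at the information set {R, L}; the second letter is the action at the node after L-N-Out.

Leader has 36 pure strategies: R/w/Out/D, R/w/Out/W, R/w/Stay/D, R/w/Stay/W, R/w/In/D, R/w/In/W, R/y/Out/D, R/y/Out/W, R/y/Stay/D, R/y/Stay/W, R/y/In/D, R/y/In/W, R/z/Out/D, R/z/Out/W, R/z/Stay/D, R/z/Stay/W, R/z/In/D, R/z/In/W, L/w/Out/D, L/w/Out/W, L/w/Stay/D, L/w/Stay/W, L/w/In/D, L/w/In/W, L/y/Out/D, L/y/Out/W, L/y/Stay/D, L/y/Stay/W, L/y/In/D, L/y/In/W, L/z/Out/D, L/z/Out/W, L/z/Stay/D, L/z/Stay/W, L/z/In/D, L/z/In/W. Columns: Np, Nq, Ep, Eq.
{R/w/Out/D, R/w/Out/W, R/w/Stay/D, R/w/Stay/W, R/w/In/D, R/w/In/W} → row (4,1) (4,1) (1,4) (1,4)
{R/y/Out/D, R/y/Out/W, R/y/Stay/D, R/y/Stay/W, R/y/In/D, R/y/In/W} → row (2,0) (2,0) (1,4) (1,4)
{R/z/Out/D, R/z/Stay/D, R/z/In/D} → row (5,6) (5,6) (1,4) (1,4)
{R/z/Out/W, R/z/Stay/W, R/z/In/W} → row (2,6) (2,6) (1,4) (1,4)
{L/w/Out/D, L/w/Out/W, L/y/Out/D, L/y/Out/W, L/z/Out/D, L/z/Out/W} → row (3,5) (0,5) (2,4) (2,4)
{L/w/Stay/D, L/w/Stay/W, L/y/Stay/D, L/y/Stay/W, L/z/Stay/D, L/z/Stay/W} → row (4,4) (4,4) (2,4) (2,4)
{L/w/In/D, L/w/In/W, L/y/In/D, L/y/In/W, L/z/In/D, L/z/In/W} → row (5,0) (5,0) (2,4) (2,4)
That's 7 distinct rows out of 36 strategies.

7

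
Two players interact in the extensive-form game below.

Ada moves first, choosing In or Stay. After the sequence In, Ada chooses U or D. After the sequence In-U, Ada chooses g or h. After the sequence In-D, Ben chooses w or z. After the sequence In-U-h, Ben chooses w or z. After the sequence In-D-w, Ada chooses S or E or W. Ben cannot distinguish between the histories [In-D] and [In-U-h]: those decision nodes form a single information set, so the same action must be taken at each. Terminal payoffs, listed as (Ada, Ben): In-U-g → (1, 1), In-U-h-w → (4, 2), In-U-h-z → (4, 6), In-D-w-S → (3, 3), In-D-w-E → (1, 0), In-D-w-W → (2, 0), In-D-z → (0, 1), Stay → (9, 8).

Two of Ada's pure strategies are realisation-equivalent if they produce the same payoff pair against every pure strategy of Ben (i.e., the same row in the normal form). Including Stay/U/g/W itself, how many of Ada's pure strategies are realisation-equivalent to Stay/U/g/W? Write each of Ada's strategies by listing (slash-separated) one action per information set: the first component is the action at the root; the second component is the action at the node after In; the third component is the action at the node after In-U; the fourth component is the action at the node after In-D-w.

Row for Stay/U/g/W (columns w, z): (9,8) (9,8).
Under Stay/U/g/W, Ada's choice at the node after In and at the node after In-U and at the node after In-D-w can never be reached regardless of what Ben does, so varying those choices leaves every outcome unchanged.
Holding the reachable choices fixed and varying the unreachable ones freely already gives 2 × 2 × 3 = 12 equivalent strategies.
No other strategy reproduces this row, so those 12 are the full class: Stay/U/g/S, Stay/U/g/E, Stay/U/g/W, Stay/U/h/S, Stay/U/h/E, Stay/U/h/W, Stay/D/g/S, Stay/D/g/E, Stay/D/g/W, Stay/D/h/S, Stay/D/h/E, Stay/D/h/W.

12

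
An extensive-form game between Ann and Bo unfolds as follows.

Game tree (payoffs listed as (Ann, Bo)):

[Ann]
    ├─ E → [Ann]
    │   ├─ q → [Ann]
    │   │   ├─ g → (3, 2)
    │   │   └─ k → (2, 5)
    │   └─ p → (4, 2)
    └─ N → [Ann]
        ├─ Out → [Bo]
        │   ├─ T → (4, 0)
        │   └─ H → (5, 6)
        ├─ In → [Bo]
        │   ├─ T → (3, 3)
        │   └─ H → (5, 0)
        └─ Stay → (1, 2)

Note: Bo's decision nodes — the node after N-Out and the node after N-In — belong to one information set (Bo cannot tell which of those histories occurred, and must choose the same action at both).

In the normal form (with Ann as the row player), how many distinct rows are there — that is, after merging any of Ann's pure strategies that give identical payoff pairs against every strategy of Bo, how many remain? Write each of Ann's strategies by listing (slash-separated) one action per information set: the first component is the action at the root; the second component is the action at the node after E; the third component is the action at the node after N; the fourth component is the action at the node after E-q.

6

Ann has 24 pure strategies: E/q/Out/g, E/q/Out/k, E/q/In/g, E/q/In/k, E/q/Stay/g, E/q/Stay/k, E/p/Out/g, E/p/Out/k, E/p/In/g, E/p/In/k, E/p/Stay/g, E/p/Stay/k, N/q/Out/g, N/q/Out/k, N/q/In/g, N/q/In/k, N/q/Stay/g, N/q/Stay/k, N/p/Out/g, N/p/Out/k, N/p/In/g, N/p/In/k, N/p/Stay/g, N/p/Stay/k. Columns: T, H.
{E/q/Out/g, E/q/In/g, E/q/Stay/g} → row (3,2) (3,2)
{E/q/Out/k, E/q/In/k, E/q/Stay/k} → row (2,5) (2,5)
{E/p/Out/g, E/p/Out/k, E/p/In/g, E/p/In/k, E/p/Stay/g, E/p/Stay/k} → row (4,2) (4,2)
{N/q/Out/g, N/q/Out/k, N/p/Out/g, N/p/Out/k} → row (4,0) (5,6)
{N/q/In/g, N/q/In/k, N/p/In/g, N/p/In/k} → row (3,3) (5,0)
{N/q/Stay/g, N/q/Stay/k, N/p/Stay/g, N/p/Stay/k} → row (1,2) (1,2)
That's 6 distinct rows out of 24 strategies.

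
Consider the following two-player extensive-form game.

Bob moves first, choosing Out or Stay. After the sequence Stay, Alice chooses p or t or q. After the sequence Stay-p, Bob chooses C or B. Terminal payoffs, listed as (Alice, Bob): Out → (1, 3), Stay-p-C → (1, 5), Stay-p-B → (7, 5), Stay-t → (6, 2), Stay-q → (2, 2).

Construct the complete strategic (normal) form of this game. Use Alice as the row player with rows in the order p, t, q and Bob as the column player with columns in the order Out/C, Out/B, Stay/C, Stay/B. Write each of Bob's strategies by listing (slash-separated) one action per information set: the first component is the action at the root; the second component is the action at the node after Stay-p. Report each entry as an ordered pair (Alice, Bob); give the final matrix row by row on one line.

Row p: Out/C→(1,3), Out/B→(1,3), Stay/C→(1,5), Stay/B→(7,5)
Row t: Out/C→(1,3), Out/B→(1,3), Stay/C→(6,2), Stay/B→(6,2)
Row q: Out/C→(1,3), Out/B→(1,3), Stay/C→(2,2), Stay/B→(2,2)

p: (1,3) (1,3) (1,5) (7,5) | t: (1,3) (1,3) (6,2) (6,2) | q: (1,3) (1,3) (2,2) (2,2)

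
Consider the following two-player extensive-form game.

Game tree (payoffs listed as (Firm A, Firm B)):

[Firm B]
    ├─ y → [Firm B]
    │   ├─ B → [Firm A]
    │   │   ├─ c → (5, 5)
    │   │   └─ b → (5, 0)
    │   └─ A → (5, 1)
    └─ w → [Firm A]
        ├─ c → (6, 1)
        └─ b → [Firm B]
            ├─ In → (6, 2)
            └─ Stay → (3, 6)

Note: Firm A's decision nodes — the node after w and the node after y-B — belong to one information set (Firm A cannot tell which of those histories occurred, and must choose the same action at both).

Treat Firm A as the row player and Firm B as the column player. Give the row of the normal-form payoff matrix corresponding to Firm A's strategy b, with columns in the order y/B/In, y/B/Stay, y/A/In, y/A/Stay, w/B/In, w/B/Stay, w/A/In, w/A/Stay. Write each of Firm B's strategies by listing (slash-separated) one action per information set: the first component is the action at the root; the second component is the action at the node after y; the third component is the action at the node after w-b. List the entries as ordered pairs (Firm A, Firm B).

(5,0) (5,0) (5,1) (5,1) (6,2) (3,6) (6,2) (3,6)

vs y/B/In: Firm B plays y → Firm B plays B at [y] → Firm A plays b at [y-B] → (5, 0)
vs y/B/Stay: Firm B plays y → Firm B plays B at [y] → Firm A plays b at [y-B] → (5, 0)
vs y/A/In: Firm B plays y → Firm B plays A at [y] → (5, 1)
vs y/A/Stay: Firm B plays y → Firm B plays A at [y] → (5, 1)
vs w/B/In: Firm B plays w → Firm A plays b at [w] → Firm B plays In at [w-b] → (6, 2)
vs w/B/Stay: Firm B plays w → Firm A plays b at [w] → Firm B plays Stay at [w-b] → (3, 6)
vs w/A/In: Firm B plays w → Firm A plays b at [w] → Firm B plays In at [w-b] → (6, 2)
vs w/A/Stay: Firm B plays w → Firm A plays b at [w] → Firm B plays Stay at [w-b] → (3, 6)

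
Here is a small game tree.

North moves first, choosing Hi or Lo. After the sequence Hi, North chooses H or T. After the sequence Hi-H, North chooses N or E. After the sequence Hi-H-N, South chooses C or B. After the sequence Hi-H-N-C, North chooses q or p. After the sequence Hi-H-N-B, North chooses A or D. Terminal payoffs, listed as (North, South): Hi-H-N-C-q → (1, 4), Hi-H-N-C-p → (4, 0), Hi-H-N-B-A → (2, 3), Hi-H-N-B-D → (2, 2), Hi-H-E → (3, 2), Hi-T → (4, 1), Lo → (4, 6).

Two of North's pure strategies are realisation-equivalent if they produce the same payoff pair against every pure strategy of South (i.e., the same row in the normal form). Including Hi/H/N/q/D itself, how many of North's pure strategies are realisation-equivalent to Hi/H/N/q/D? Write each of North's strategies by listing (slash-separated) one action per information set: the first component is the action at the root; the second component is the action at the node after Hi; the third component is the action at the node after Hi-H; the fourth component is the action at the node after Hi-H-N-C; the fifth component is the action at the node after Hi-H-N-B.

1

Row for Hi/H/N/q/D (columns C, B): (1,4) (2,2).
Every one of North's information sets is on the play path for some reply by South when North follows Hi/H/N/q/D.
Changing the action at any of them therefore changes at least one column, so only Hi/H/N/q/D itself gives this row.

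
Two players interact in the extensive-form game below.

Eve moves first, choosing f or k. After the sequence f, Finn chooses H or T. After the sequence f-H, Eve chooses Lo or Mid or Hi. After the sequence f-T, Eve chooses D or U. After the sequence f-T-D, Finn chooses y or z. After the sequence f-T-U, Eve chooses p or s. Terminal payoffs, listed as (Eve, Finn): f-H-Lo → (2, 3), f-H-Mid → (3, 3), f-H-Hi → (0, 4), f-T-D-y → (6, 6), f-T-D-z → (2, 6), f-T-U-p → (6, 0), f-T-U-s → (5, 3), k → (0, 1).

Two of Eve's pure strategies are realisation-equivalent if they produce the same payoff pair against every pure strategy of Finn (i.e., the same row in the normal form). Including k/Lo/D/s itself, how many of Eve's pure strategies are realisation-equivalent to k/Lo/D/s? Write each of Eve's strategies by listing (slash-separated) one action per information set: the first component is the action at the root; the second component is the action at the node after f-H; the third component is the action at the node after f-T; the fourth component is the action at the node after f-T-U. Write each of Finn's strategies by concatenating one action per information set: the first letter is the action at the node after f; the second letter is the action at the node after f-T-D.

12

Row for k/Lo/D/s (columns Hy, Hz, Ty, Tz): (0,1) (0,1) (0,1) (0,1).
Under k/Lo/D/s, Eve's choice at the node after f-H and at the node after f-T and at the node after f-T-U can never be reached regardless of what Finn does, so varying those choices leaves every outcome unchanged.
Holding the reachable choices fixed and varying the unreachable ones freely already gives 3 × 2 × 2 = 12 equivalent strategies.
No other strategy reproduces this row, so those 12 are the full class: k/Lo/D/p, k/Lo/D/s, k/Lo/U/p, k/Lo/U/s, k/Mid/D/p, k/Mid/D/s, k/Mid/U/p, k/Mid/U/s, k/Hi/D/p, k/Hi/D/s, k/Hi/U/p, k/Hi/U/s.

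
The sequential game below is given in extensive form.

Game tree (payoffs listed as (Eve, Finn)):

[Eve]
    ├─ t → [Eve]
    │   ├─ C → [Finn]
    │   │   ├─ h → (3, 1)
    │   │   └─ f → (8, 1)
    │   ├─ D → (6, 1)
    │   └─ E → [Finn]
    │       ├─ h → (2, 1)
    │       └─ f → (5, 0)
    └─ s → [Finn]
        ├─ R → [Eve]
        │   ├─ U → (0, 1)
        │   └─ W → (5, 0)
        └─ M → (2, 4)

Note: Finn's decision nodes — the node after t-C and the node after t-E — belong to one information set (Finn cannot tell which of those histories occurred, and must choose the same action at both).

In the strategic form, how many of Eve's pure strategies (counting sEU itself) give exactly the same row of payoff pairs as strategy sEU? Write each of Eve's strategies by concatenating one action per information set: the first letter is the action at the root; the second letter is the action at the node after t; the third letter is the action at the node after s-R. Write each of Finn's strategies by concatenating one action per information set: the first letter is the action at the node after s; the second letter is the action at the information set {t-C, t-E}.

Row for sEU (columns Rh, Rf, Mh, Mf): (0,1) (0,1) (2,4) (2,4).
Under sEU, Eve's choice at the node after t can never be reached regardless of what Finn does, so varying those choices leaves every outcome unchanged.
Holding the reachable choices fixed and varying the unreachable one freely already gives 3 equivalent strategies.
No other strategy reproduces this row, so those 3 are the full class: sCU, sDU, sEU.

3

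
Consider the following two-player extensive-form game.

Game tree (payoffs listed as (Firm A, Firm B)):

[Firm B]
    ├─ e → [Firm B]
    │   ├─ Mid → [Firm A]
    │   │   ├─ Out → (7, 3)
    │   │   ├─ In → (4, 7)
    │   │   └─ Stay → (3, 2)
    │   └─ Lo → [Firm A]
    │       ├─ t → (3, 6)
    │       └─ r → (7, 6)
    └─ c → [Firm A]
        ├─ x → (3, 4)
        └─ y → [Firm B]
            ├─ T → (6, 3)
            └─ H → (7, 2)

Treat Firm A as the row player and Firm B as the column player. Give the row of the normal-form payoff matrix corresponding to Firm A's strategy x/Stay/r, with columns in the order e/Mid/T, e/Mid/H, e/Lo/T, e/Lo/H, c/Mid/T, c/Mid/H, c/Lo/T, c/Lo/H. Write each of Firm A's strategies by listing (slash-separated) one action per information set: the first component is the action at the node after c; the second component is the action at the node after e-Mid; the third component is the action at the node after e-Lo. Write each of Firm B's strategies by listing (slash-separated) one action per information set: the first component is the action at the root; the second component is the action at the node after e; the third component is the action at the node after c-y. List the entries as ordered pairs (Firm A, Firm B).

vs e/Mid/T: Firm B plays e → Firm B plays Mid at [e] → Firm A plays Stay at [e-Mid] → (3, 2)
vs e/Mid/H: Firm B plays e → Firm B plays Mid at [e] → Firm A plays Stay at [e-Mid] → (3, 2)
vs e/Lo/T: Firm B plays e → Firm B plays Lo at [e] → Firm A plays r at [e-Lo] → (7, 6)
vs e/Lo/H: Firm B plays e → Firm B plays Lo at [e] → Firm A plays r at [e-Lo] → (7, 6)
vs c/Mid/T: Firm B plays c → Firm A plays x at [c] → (3, 4)
vs c/Mid/H: Firm B plays c → Firm A plays x at [c] → (3, 4)
vs c/Lo/T: Firm B plays c → Firm A plays x at [c] → (3, 4)
vs c/Lo/H: Firm B plays c → Firm A plays x at [c] → (3, 4)

(3,2) (3,2) (7,6) (7,6) (3,4) (3,4) (3,4) (3,4)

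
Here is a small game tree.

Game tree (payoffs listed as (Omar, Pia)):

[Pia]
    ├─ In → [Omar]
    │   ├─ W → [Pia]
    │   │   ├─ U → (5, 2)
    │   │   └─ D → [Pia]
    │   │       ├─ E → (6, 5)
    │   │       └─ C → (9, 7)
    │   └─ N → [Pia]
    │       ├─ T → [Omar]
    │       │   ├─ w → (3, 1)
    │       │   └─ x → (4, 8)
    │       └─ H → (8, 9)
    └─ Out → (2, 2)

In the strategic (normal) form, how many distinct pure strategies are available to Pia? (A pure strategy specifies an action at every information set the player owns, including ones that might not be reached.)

Pia owns the root with actions {In, Out} — two choices.
Pia owns the node after In-W with actions {U, D} — two choices.
Pia owns the node after In-N with actions {T, H} — two choices.
Pia owns the node after In-W-D with actions {E, C} — two choices.
A pure strategy fixes one action at each information set independently, so the count is the product 2 × 2 × 2 × 2 = 16.

16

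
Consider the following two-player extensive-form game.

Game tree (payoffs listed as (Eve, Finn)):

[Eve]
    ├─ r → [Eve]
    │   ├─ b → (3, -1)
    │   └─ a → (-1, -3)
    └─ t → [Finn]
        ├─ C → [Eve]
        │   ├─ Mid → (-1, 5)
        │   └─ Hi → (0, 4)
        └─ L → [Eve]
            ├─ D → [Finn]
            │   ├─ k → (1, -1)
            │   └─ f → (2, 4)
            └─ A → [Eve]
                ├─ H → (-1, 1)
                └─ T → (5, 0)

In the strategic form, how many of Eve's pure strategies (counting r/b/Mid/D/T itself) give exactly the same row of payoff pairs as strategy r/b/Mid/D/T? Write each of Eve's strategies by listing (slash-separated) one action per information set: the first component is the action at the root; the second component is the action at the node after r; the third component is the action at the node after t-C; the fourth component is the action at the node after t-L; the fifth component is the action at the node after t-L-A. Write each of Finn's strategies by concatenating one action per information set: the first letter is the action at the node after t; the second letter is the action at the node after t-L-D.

8

Row for r/b/Mid/D/T (columns Ck, Cf, Lk, Lf): (3,-1) (3,-1) (3,-1) (3,-1).
Under r/b/Mid/D/T, Eve's choice at the node after t-C and at the node after t-L and at the node after t-L-A can never be reached regardless of what Finn does, so varying those choices leaves every outcome unchanged.
Holding the reachable choices fixed and varying the unreachable ones freely already gives 2 × 2 × 2 = 8 equivalent strategies.
No other strategy reproduces this row, so those 8 are the full class: r/b/Mid/D/H, r/b/Mid/D/T, r/b/Mid/A/H, r/b/Mid/A/T, r/b/Hi/D/H, r/b/Hi/D/T, r/b/Hi/A/H, r/b/Hi/A/T.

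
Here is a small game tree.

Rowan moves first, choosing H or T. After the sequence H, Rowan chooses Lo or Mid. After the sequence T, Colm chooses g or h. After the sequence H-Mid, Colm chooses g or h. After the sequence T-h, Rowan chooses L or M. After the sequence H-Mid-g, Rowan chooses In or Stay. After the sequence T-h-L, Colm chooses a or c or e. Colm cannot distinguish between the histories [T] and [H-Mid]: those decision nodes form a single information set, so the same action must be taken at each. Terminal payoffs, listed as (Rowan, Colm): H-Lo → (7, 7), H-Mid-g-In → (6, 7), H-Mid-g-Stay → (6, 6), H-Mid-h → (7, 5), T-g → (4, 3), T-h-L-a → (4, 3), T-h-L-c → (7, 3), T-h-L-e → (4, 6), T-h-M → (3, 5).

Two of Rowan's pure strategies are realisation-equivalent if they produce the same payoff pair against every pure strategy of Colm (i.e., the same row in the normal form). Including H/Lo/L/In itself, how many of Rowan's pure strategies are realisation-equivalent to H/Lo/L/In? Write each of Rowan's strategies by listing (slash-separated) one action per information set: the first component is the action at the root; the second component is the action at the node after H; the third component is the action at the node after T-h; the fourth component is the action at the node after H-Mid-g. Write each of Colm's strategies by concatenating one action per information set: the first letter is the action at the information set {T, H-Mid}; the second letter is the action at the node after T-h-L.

4

Row for H/Lo/L/In (columns ga, gc, ge, ha, hc, he): (7,7) (7,7) (7,7) (7,7) (7,7) (7,7).
Under H/Lo/L/In, Rowan's choice at the node after T-h and at the node after H-Mid-g can never be reached regardless of what Colm does, so varying those choices leaves every outcome unchanged.
Holding the reachable choices fixed and varying the unreachable ones freely already gives 2 × 2 = 4 equivalent strategies.
No other strategy reproduces this row, so those 4 are the full class: H/Lo/L/In, H/Lo/L/Stay, H/Lo/M/In, H/Lo/M/Stay.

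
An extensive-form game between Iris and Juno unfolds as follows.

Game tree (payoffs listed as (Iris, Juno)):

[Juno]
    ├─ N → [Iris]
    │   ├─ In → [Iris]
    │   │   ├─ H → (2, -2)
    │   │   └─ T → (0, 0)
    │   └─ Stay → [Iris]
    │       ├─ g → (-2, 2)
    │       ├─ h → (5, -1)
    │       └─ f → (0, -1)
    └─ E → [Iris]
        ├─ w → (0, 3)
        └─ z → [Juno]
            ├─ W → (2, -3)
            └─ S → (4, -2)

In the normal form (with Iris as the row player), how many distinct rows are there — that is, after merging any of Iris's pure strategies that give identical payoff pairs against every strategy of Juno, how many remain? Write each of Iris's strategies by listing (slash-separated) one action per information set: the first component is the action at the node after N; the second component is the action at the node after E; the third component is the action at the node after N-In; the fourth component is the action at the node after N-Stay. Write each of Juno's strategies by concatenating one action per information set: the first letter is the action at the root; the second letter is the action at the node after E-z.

Iris has 24 pure strategies: In/w/H/g, In/w/H/h, In/w/H/f, In/w/T/g, In/w/T/h, In/w/T/f, In/z/H/g, In/z/H/h, In/z/H/f, In/z/T/g, In/z/T/h, In/z/T/f, Stay/w/H/g, Stay/w/H/h, Stay/w/H/f, Stay/w/T/g, Stay/w/T/h, Stay/w/T/f, Stay/z/H/g, Stay/z/H/h, Stay/z/H/f, Stay/z/T/g, Stay/z/T/h, Stay/z/T/f. Columns: NW, NS, EW, ES.
{In/w/H/g, In/w/H/h, In/w/H/f} → row (2,-2) (2,-2) (0,3) (0,3)
{In/w/T/g, In/w/T/h, In/w/T/f} → row (0,0) (0,0) (0,3) (0,3)
{In/z/H/g, In/z/H/h, In/z/H/f} → row (2,-2) (2,-2) (2,-3) (4,-2)
{In/z/T/g, In/z/T/h, In/z/T/f} → row (0,0) (0,0) (2,-3) (4,-2)
{Stay/w/H/g, Stay/w/T/g} → row (-2,2) (-2,2) (0,3) (0,3)
{Stay/w/H/h, Stay/w/T/h} → row (5,-1) (5,-1) (0,3) (0,3)
{Stay/w/H/f, Stay/w/T/f} → row (0,-1) (0,-1) (0,3) (0,3)
{Stay/z/H/g, Stay/z/T/g} → row (-2,2) (-2,2) (2,-3) (4,-2)
{Stay/z/H/h, Stay/z/T/h} → row (5,-1) (5,-1) (2,-3) (4,-2)
{Stay/z/H/f, Stay/z/T/f} → row (0,-1) (0,-1) (2,-3) (4,-2)
That's 10 distinct rows out of 24 strategies.

10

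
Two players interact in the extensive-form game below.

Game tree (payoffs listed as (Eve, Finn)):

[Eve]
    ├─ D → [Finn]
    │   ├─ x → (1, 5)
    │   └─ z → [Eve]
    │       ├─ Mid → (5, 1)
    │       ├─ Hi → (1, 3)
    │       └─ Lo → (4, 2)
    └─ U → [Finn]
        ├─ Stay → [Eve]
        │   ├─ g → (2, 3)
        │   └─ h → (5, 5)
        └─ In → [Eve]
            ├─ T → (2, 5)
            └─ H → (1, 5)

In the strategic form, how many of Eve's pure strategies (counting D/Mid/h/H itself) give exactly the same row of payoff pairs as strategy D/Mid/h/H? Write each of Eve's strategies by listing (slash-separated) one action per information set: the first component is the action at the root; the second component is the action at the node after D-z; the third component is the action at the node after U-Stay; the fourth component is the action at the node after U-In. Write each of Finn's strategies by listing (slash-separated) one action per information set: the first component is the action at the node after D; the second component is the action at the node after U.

4

Row for D/Mid/h/H (columns x/Stay, x/In, z/Stay, z/In): (1,5) (1,5) (5,1) (5,1).
Under D/Mid/h/H, Eve's choice at the node after U-Stay and at the node after U-In can never be reached regardless of what Finn does, so varying those choices leaves every outcome unchanged.
Holding the reachable choices fixed and varying the unreachable ones freely already gives 2 × 2 = 4 equivalent strategies.
No other strategy reproduces this row, so those 4 are the full class: D/Mid/g/T, D/Mid/g/H, D/Mid/h/T, D/Mid/h/H.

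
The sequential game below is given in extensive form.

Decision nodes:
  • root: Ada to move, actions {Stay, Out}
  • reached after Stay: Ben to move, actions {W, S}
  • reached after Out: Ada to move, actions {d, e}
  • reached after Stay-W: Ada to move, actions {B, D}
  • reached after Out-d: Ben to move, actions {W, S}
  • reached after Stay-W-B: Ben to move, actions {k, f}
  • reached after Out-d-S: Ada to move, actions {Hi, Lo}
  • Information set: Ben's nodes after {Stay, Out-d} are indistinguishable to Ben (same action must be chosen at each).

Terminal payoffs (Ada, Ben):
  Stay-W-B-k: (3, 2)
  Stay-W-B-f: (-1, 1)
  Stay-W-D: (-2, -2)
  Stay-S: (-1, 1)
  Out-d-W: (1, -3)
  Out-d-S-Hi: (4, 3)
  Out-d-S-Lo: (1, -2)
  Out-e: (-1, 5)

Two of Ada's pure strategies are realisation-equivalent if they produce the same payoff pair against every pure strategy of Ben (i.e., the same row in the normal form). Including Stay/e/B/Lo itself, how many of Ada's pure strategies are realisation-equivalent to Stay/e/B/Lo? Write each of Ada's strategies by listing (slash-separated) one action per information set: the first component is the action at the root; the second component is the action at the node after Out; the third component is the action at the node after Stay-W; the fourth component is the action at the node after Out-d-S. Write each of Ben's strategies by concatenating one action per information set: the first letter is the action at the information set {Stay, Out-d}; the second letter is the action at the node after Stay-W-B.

4

Row for Stay/e/B/Lo (columns Wk, Wf, Sk, Sf): (3,2) (-1,1) (-1,1) (-1,1).
Under Stay/e/B/Lo, Ada's choice at the node after Out and at the node after Out-d-S can never be reached regardless of what Ben does, so varying those choices leaves every outcome unchanged.
Holding the reachable choices fixed and varying the unreachable ones freely already gives 2 × 2 = 4 equivalent strategies.
No other strategy reproduces this row, so those 4 are the full class: Stay/d/B/Hi, Stay/d/B/Lo, Stay/e/B/Hi, Stay/e/B/Lo.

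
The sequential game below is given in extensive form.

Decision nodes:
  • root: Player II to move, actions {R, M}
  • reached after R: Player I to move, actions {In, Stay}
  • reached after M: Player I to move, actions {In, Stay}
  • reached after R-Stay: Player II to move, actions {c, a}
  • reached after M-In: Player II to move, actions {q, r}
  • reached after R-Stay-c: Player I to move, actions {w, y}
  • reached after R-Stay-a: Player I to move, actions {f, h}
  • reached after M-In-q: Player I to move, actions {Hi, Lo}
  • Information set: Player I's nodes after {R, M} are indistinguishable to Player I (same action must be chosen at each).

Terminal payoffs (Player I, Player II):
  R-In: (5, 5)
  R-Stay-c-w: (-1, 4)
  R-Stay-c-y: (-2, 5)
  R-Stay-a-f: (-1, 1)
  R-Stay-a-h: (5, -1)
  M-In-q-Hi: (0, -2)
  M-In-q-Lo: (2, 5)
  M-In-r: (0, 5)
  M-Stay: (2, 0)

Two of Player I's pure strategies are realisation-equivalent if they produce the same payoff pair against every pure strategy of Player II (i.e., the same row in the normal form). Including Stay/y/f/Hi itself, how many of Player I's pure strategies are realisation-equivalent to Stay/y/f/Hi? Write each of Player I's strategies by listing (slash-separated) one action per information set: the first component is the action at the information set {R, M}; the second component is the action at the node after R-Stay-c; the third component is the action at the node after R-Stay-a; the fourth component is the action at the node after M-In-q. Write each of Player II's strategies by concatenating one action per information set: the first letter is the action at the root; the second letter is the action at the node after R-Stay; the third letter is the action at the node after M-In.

2

Row for Stay/y/f/Hi (columns Rcq, Rcr, Raq, Rar, Mcq, Mcr, Maq, Mar): (-2,5) (-2,5) (-1,1) (-1,1) (2,0) (2,0) (2,0) (2,0).
Under Stay/y/f/Hi, Player I's choice at the node after M-In-q can never be reached regardless of what Player II does, so varying those choices leaves every outcome unchanged.
Holding the reachable choices fixed and varying the unreachable one freely already gives 2 equivalent strategies.
No other strategy reproduces this row, so those 2 are the full class: Stay/y/f/Hi, Stay/y/f/Lo.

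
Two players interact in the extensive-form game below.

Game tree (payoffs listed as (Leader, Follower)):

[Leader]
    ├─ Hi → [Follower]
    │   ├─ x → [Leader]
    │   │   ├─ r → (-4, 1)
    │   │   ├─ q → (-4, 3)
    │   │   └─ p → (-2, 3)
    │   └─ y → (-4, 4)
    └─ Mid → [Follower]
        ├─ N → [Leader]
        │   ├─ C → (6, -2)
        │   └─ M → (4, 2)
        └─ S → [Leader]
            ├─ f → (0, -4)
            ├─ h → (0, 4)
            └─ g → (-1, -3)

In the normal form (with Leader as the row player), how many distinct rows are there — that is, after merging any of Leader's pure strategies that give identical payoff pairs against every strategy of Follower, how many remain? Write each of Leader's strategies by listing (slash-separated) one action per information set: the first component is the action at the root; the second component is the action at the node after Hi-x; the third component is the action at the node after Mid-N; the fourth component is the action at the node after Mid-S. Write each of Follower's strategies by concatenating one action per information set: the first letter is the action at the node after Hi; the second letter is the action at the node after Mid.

Leader has 36 pure strategies: Hi/r/C/f, Hi/r/C/h, Hi/r/C/g, Hi/r/M/f, Hi/r/M/h, Hi/r/M/g, Hi/q/C/f, Hi/q/C/h, Hi/q/C/g, Hi/q/M/f, Hi/q/M/h, Hi/q/M/g, Hi/p/C/f, Hi/p/C/h, Hi/p/C/g, Hi/p/M/f, Hi/p/M/h, Hi/p/M/g, Mid/r/C/f, Mid/r/C/h, Mid/r/C/g, Mid/r/M/f, Mid/r/M/h, Mid/r/M/g, Mid/q/C/f, Mid/q/C/h, Mid/q/C/g, Mid/q/M/f, Mid/q/M/h, Mid/q/M/g, Mid/p/C/f, Mid/p/C/h, Mid/p/C/g, Mid/p/M/f, Mid/p/M/h, Mid/p/M/g. Columns: xN, xS, yN, yS.
{Hi/r/C/f, Hi/r/C/h, Hi/r/C/g, Hi/r/M/f, Hi/r/M/h, Hi/r/M/g} → row (-4,1) (-4,1) (-4,4) (-4,4)
{Hi/q/C/f, Hi/q/C/h, Hi/q/C/g, Hi/q/M/f, Hi/q/M/h, Hi/q/M/g} → row (-4,3) (-4,3) (-4,4) (-4,4)
{Hi/p/C/f, Hi/p/C/h, Hi/p/C/g, Hi/p/M/f, Hi/p/M/h, Hi/p/M/g} → row (-2,3) (-2,3) (-4,4) (-4,4)
{Mid/r/C/f, Mid/q/C/f, Mid/p/C/f} → row (6,-2) (0,-4) (6,-2) (0,-4)
{Mid/r/C/h, Mid/q/C/h, Mid/p/C/h} → row (6,-2) (0,4) (6,-2) (0,4)
{Mid/r/C/g, Mid/q/C/g, Mid/p/C/g} → row (6,-2) (-1,-3) (6,-2) (-1,-3)
{Mid/r/M/f, Mid/q/M/f, Mid/p/M/f} → row (4,2) (0,-4) (4,2) (0,-4)
{Mid/r/M/h, Mid/q/M/h, Mid/p/M/h} → row (4,2) (0,4) (4,2) (0,4)
{Mid/r/M/g, Mid/q/M/g, Mid/p/M/g} → row (4,2) (-1,-3) (4,2) (-1,-3)
That's 9 distinct rows out of 36 strategies.

9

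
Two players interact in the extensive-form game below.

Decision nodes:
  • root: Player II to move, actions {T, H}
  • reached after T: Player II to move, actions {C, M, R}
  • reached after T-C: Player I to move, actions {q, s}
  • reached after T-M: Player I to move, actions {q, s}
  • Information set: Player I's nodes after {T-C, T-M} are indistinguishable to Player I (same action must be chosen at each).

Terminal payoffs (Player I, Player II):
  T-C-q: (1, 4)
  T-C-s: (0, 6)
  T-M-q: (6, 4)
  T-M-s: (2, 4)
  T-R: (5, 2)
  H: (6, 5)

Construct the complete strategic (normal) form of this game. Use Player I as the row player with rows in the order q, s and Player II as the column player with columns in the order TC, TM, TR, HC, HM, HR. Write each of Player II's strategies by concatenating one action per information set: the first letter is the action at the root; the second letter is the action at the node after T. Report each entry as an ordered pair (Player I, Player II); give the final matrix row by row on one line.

           TC       TM       TR       HC       HM       HR
   q    (1,4)    (6,4)    (5,2)    (6,5)    (6,5)    (6,5)
   s    (0,6)    (2,4)    (5,2)    (6,5)    (6,5)    (6,5)

q: (1,4) (6,4) (5,2) (6,5) (6,5) (6,5) | s: (0,6) (2,4) (5,2) (6,5) (6,5) (6,5)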